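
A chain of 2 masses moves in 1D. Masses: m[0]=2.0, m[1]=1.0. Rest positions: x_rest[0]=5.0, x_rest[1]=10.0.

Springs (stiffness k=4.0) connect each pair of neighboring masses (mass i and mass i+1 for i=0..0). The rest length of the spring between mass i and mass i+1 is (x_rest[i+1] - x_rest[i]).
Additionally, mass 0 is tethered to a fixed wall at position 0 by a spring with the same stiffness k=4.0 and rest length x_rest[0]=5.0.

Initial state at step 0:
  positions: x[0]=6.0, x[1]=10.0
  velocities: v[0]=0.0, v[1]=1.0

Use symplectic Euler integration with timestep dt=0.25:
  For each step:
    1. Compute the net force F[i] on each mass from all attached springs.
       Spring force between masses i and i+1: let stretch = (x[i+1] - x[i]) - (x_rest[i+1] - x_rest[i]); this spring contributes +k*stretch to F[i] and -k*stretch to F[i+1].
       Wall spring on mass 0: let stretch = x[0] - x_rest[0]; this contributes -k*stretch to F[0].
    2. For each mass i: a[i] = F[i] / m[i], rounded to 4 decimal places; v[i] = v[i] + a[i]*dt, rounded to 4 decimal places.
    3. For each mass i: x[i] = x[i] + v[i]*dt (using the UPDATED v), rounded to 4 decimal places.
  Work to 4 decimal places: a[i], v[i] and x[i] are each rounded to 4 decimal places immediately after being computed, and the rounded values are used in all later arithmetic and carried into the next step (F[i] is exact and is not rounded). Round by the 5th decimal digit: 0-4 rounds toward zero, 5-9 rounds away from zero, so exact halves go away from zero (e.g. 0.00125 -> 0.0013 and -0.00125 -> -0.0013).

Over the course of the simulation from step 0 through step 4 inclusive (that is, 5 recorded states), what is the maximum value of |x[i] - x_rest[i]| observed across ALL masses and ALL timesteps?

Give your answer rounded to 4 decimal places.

Answer: 1.4902

Derivation:
Step 0: x=[6.0000 10.0000] v=[0.0000 1.0000]
Step 1: x=[5.7500 10.5000] v=[-1.0000 2.0000]
Step 2: x=[5.3750 11.0625] v=[-1.5000 2.2500]
Step 3: x=[5.0391 11.4531] v=[-1.3438 1.5625]
Step 4: x=[4.8750 11.4902] v=[-0.6564 0.1485]
Max displacement = 1.4902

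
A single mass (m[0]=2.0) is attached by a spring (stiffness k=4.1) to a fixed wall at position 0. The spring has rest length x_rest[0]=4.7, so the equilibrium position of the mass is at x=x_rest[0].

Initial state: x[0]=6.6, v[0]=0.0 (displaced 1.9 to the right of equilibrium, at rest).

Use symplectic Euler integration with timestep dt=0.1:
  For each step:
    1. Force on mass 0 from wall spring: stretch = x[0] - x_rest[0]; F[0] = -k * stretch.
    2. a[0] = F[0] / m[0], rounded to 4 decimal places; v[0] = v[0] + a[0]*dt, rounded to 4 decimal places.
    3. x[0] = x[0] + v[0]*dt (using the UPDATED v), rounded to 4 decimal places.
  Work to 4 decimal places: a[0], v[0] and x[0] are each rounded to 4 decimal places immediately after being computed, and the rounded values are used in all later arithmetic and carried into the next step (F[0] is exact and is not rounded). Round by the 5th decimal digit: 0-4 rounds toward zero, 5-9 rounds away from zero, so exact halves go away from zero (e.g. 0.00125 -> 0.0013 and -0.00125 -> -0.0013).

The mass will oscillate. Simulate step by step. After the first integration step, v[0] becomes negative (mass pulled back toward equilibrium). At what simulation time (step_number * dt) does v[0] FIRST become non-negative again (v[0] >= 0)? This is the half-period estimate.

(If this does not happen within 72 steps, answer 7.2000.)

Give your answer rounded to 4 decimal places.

Step 0: x=[6.6000] v=[0.0000]
Step 1: x=[6.5611] v=[-0.3895]
Step 2: x=[6.4840] v=[-0.7710]
Step 3: x=[6.3703] v=[-1.1367]
Step 4: x=[6.2224] v=[-1.4791]
Step 5: x=[6.0433] v=[-1.7912]
Step 6: x=[5.8366] v=[-2.0666]
Step 7: x=[5.6066] v=[-2.2996]
Step 8: x=[5.3581] v=[-2.4855]
Step 9: x=[5.0961] v=[-2.6204]
Step 10: x=[4.8259] v=[-2.7016]
Step 11: x=[4.5532] v=[-2.7274]
Step 12: x=[4.2835] v=[-2.6973]
Step 13: x=[4.0223] v=[-2.6119]
Step 14: x=[3.7750] v=[-2.4730]
Step 15: x=[3.5467] v=[-2.2834]
Step 16: x=[3.3420] v=[-2.0470]
Step 17: x=[3.1651] v=[-1.7686]
Step 18: x=[3.0197] v=[-1.4540]
Step 19: x=[2.9088] v=[-1.1095]
Step 20: x=[2.8346] v=[-0.7423]
Step 21: x=[2.7986] v=[-0.3599]
Step 22: x=[2.8016] v=[0.0299]
First v>=0 after going negative at step 22, time=2.2000

Answer: 2.2000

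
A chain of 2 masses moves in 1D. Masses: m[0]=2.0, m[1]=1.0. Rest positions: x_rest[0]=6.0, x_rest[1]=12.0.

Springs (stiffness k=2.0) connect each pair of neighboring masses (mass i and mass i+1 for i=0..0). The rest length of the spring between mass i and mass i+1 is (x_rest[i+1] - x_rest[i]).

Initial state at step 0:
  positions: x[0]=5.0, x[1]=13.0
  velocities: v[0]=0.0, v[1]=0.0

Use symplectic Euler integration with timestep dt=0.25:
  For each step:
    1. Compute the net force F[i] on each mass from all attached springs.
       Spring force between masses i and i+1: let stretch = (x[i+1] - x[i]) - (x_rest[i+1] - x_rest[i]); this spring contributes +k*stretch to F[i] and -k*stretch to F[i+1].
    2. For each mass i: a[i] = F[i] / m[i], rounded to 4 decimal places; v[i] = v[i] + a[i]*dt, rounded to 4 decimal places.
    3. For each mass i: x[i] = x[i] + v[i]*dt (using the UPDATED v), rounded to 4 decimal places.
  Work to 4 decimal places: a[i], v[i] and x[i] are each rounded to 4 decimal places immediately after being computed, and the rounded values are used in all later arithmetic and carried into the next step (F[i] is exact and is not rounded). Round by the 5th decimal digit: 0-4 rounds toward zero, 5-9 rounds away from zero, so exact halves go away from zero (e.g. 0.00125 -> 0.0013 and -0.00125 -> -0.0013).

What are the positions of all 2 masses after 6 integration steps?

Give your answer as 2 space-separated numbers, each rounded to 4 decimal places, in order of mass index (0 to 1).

Answer: 6.3182 10.3638

Derivation:
Step 0: x=[5.0000 13.0000] v=[0.0000 0.0000]
Step 1: x=[5.1250 12.7500] v=[0.5000 -1.0000]
Step 2: x=[5.3516 12.2969] v=[0.9063 -1.8125]
Step 3: x=[5.6373 11.7256] v=[1.1426 -2.2852]
Step 4: x=[5.9285 11.1433] v=[1.1647 -2.3294]
Step 5: x=[6.1706 10.6591] v=[0.9684 -1.9368]
Step 6: x=[6.3182 10.3638] v=[0.5905 -1.1811]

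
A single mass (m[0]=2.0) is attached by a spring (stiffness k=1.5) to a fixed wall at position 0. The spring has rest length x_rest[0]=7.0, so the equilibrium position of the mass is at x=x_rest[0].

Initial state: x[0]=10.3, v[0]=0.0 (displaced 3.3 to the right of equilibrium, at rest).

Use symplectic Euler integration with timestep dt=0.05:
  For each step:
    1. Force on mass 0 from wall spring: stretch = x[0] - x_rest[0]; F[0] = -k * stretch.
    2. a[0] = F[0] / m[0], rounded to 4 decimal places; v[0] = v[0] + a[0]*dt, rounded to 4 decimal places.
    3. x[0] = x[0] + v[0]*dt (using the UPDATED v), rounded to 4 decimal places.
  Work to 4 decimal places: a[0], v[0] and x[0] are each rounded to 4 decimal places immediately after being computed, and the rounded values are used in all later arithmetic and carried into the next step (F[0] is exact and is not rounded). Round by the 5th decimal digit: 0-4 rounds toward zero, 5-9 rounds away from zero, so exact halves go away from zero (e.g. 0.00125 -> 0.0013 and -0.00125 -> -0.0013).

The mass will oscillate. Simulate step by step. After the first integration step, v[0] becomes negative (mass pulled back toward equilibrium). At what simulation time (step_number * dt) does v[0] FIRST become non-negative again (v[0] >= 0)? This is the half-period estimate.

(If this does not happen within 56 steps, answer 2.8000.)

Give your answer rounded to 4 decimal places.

Answer: 2.8000

Derivation:
Step 0: x=[10.3000] v=[0.0000]
Step 1: x=[10.2938] v=[-0.1238]
Step 2: x=[10.2814] v=[-0.2473]
Step 3: x=[10.2629] v=[-0.3704]
Step 4: x=[10.2383] v=[-0.4928]
Step 5: x=[10.2076] v=[-0.6142]
Step 6: x=[10.1709] v=[-0.7345]
Step 7: x=[10.1282] v=[-0.8534]
Step 8: x=[10.0797] v=[-0.9707]
Step 9: x=[10.0254] v=[-1.0862]
Step 10: x=[9.9654] v=[-1.1997]
Step 11: x=[9.8999] v=[-1.3109]
Step 12: x=[9.8289] v=[-1.4196]
Step 13: x=[9.7526] v=[-1.5257]
Step 14: x=[9.6712] v=[-1.6289]
Step 15: x=[9.5847] v=[-1.7291]
Step 16: x=[9.4934] v=[-1.8260]
Step 17: x=[9.3974] v=[-1.9195]
Step 18: x=[9.2969] v=[-2.0094]
Step 19: x=[9.1921] v=[-2.0955]
Step 20: x=[9.0832] v=[-2.1777]
Step 21: x=[8.9704] v=[-2.2558]
Step 22: x=[8.8539] v=[-2.3297]
Step 23: x=[8.7339] v=[-2.3992]
Step 24: x=[8.6107] v=[-2.4642]
Step 25: x=[8.4845] v=[-2.5246]
Step 26: x=[8.3555] v=[-2.5803]
Step 27: x=[8.2239] v=[-2.6311]
Step 28: x=[8.0901] v=[-2.6770]
Step 29: x=[7.9542] v=[-2.7179]
Step 30: x=[7.8165] v=[-2.7537]
Step 31: x=[7.6773] v=[-2.7843]
Step 32: x=[7.5368] v=[-2.8097]
Step 33: x=[7.3953] v=[-2.8298]
Step 34: x=[7.2531] v=[-2.8446]
Step 35: x=[7.1104] v=[-2.8541]
Step 36: x=[6.9675] v=[-2.8582]
Step 37: x=[6.8247] v=[-2.8570]
Step 38: x=[6.6822] v=[-2.8504]
Step 39: x=[6.5403] v=[-2.8385]
Step 40: x=[6.3992] v=[-2.8213]
Step 41: x=[6.2593] v=[-2.7988]
Step 42: x=[6.1208] v=[-2.7710]
Step 43: x=[5.9839] v=[-2.7380]
Step 44: x=[5.8489] v=[-2.6999]
Step 45: x=[5.7161] v=[-2.6567]
Step 46: x=[5.5857] v=[-2.6086]
Step 47: x=[5.4579] v=[-2.5556]
Step 48: x=[5.3330] v=[-2.4978]
Step 49: x=[5.2112] v=[-2.4353]
Step 50: x=[5.0928] v=[-2.3682]
Step 51: x=[4.9780] v=[-2.2967]
Step 52: x=[4.8670] v=[-2.2209]
Step 53: x=[4.7600] v=[-2.1409]
Step 54: x=[4.6572] v=[-2.0569]
Step 55: x=[4.5588] v=[-1.9690]
Step 56: x=[4.4649] v=[-1.8775]
v[0] did not become non-negative within 56 steps; using fallback time=2.8000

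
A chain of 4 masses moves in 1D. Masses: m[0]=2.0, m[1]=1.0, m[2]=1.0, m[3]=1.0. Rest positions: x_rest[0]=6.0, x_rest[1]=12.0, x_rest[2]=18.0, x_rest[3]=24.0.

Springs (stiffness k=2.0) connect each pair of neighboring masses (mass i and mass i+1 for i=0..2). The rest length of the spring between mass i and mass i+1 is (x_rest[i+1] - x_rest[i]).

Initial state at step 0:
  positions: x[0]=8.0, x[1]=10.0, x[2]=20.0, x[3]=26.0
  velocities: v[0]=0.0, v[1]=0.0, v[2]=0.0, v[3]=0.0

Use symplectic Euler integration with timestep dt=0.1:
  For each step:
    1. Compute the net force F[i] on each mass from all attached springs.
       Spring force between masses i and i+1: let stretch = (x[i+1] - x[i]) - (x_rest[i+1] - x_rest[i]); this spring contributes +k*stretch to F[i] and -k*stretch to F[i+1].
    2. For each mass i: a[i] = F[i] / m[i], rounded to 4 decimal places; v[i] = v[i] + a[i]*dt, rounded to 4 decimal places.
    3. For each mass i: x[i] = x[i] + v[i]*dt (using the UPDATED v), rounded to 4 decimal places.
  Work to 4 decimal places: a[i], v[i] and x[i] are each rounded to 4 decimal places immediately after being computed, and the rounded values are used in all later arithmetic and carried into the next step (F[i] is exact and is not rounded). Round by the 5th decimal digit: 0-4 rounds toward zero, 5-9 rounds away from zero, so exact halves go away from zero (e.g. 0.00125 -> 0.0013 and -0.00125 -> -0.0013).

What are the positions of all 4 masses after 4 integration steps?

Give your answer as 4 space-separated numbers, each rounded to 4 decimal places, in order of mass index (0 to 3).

Step 0: x=[8.0000 10.0000 20.0000 26.0000] v=[0.0000 0.0000 0.0000 0.0000]
Step 1: x=[7.9600 10.1600 19.9200 26.0000] v=[-0.4000 1.6000 -0.8000 0.0000]
Step 2: x=[7.8820 10.4712 19.7664 25.9984] v=[-0.7800 3.1120 -1.5360 -0.0160]
Step 3: x=[7.7699 10.9165 19.5515 25.9922] v=[-1.1211 4.4532 -2.1486 -0.0624]
Step 4: x=[7.6293 11.4716 19.2928 25.9772] v=[-1.4064 5.5509 -2.5875 -0.1505]

Answer: 7.6293 11.4716 19.2928 25.9772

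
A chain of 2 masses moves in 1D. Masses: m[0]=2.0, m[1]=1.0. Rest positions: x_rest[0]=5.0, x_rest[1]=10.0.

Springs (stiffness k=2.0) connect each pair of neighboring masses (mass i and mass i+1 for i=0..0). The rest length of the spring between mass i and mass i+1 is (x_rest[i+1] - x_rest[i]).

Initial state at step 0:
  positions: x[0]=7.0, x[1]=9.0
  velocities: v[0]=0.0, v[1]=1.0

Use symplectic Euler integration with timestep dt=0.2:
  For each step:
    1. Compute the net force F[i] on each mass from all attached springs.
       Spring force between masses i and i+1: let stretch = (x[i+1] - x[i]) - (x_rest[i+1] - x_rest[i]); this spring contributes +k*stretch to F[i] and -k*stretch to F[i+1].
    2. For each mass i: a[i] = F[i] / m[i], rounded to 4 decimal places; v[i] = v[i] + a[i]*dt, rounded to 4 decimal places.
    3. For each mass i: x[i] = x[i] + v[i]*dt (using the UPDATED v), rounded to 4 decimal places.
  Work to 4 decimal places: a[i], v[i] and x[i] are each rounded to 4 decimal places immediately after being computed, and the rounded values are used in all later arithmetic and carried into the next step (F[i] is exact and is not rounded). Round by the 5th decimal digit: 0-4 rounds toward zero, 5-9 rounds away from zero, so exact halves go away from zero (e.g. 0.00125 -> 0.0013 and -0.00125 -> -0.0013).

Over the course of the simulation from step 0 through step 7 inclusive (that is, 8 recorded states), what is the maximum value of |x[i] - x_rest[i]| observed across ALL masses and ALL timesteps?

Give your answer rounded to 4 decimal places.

Step 0: x=[7.0000 9.0000] v=[0.0000 1.0000]
Step 1: x=[6.8800 9.4400] v=[-0.6000 2.2000]
Step 2: x=[6.6624 10.0752] v=[-1.0880 3.1760]
Step 3: x=[6.3813 10.8374] v=[-1.4054 3.8109]
Step 4: x=[6.0785 11.6431] v=[-1.5142 4.0285]
Step 5: x=[5.7982 12.4036] v=[-1.4013 3.8027]
Step 6: x=[5.5822 13.0357] v=[-1.0802 3.1605]
Step 7: x=[5.4643 13.4715] v=[-0.5895 2.1791]
Max displacement = 3.4715

Answer: 3.4715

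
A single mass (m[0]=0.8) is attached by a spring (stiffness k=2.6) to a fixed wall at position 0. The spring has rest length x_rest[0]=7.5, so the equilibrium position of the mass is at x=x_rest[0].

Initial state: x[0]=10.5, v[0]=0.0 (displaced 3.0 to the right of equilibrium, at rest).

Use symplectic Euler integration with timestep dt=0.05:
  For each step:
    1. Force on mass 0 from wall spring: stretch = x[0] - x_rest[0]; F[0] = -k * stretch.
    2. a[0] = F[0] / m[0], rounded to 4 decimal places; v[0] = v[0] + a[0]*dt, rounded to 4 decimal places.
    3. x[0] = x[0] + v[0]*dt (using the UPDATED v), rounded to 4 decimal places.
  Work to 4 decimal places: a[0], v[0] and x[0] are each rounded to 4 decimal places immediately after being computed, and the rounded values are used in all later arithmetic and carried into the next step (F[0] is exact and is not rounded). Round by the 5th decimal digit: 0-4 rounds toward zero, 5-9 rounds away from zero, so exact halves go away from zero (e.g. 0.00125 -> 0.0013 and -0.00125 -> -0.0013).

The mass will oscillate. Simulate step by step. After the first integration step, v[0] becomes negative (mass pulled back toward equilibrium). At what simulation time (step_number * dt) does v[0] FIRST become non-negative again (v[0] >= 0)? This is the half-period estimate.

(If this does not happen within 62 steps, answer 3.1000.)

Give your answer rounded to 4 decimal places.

Step 0: x=[10.5000] v=[0.0000]
Step 1: x=[10.4756] v=[-0.4875]
Step 2: x=[10.4271] v=[-0.9710]
Step 3: x=[10.3548] v=[-1.4467]
Step 4: x=[10.2593] v=[-1.9106]
Step 5: x=[10.1414] v=[-2.3590]
Step 6: x=[10.0020] v=[-2.7882]
Step 7: x=[9.8423] v=[-3.1948]
Step 8: x=[9.6635] v=[-3.5754]
Step 9: x=[9.4672] v=[-3.9270]
Step 10: x=[9.2549] v=[-4.2467]
Step 11: x=[9.0283] v=[-4.5319]
Step 12: x=[8.7893] v=[-4.7803]
Step 13: x=[8.5398] v=[-4.9898]
Step 14: x=[8.2819] v=[-5.1588]
Step 15: x=[8.0176] v=[-5.2859]
Step 16: x=[7.7491] v=[-5.3700]
Step 17: x=[7.4786] v=[-5.4105]
Step 18: x=[7.2083] v=[-5.4070]
Step 19: x=[6.9403] v=[-5.3596]
Step 20: x=[6.6769] v=[-5.2687]
Step 21: x=[6.4202] v=[-5.1349]
Step 22: x=[6.1722] v=[-4.9594]
Step 23: x=[5.9350] v=[-4.7436]
Step 24: x=[5.7105] v=[-4.4893]
Step 25: x=[5.5006] v=[-4.1985]
Step 26: x=[5.3069] v=[-3.8736]
Step 27: x=[5.1310] v=[-3.5172]
Step 28: x=[4.9744] v=[-3.1322]
Step 29: x=[4.8383] v=[-2.7218]
Step 30: x=[4.7238] v=[-2.2893]
Step 31: x=[4.6319] v=[-1.8382]
Step 32: x=[4.5633] v=[-1.3721]
Step 33: x=[4.5186] v=[-0.8949]
Step 34: x=[4.4981] v=[-0.4104]
Step 35: x=[4.5020] v=[0.0774]
First v>=0 after going negative at step 35, time=1.7500

Answer: 1.7500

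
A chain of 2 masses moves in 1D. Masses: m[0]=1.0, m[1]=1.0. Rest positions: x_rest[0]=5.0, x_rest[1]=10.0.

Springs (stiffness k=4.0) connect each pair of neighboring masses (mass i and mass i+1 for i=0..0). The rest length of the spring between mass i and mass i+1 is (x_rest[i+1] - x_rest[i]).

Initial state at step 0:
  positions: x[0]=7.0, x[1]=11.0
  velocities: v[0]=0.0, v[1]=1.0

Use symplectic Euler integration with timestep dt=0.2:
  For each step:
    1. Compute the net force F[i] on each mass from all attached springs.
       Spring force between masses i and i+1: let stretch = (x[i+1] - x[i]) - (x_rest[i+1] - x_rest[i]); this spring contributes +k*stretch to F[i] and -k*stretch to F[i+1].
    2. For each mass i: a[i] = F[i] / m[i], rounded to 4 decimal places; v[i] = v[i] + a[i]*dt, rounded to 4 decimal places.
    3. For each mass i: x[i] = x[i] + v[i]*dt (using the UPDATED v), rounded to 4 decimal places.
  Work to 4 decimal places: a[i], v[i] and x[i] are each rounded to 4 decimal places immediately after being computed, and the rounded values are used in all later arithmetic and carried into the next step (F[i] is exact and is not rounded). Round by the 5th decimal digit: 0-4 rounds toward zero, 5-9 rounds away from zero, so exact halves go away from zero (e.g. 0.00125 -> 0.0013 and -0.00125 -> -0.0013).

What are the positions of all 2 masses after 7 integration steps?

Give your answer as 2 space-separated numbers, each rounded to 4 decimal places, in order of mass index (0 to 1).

Step 0: x=[7.0000 11.0000] v=[0.0000 1.0000]
Step 1: x=[6.8400 11.3600] v=[-0.8000 1.8000]
Step 2: x=[6.6032 11.7968] v=[-1.1840 2.1840]
Step 3: x=[6.3974 12.2026] v=[-1.0291 2.0291]
Step 4: x=[6.3204 12.4796] v=[-0.3849 1.3849]
Step 5: x=[6.4289 12.5711] v=[0.5425 0.4575]
Step 6: x=[6.7202 12.4798] v=[1.4563 -0.4563]
Step 7: x=[7.1330 12.2670] v=[2.0640 -1.0640]

Answer: 7.1330 12.2670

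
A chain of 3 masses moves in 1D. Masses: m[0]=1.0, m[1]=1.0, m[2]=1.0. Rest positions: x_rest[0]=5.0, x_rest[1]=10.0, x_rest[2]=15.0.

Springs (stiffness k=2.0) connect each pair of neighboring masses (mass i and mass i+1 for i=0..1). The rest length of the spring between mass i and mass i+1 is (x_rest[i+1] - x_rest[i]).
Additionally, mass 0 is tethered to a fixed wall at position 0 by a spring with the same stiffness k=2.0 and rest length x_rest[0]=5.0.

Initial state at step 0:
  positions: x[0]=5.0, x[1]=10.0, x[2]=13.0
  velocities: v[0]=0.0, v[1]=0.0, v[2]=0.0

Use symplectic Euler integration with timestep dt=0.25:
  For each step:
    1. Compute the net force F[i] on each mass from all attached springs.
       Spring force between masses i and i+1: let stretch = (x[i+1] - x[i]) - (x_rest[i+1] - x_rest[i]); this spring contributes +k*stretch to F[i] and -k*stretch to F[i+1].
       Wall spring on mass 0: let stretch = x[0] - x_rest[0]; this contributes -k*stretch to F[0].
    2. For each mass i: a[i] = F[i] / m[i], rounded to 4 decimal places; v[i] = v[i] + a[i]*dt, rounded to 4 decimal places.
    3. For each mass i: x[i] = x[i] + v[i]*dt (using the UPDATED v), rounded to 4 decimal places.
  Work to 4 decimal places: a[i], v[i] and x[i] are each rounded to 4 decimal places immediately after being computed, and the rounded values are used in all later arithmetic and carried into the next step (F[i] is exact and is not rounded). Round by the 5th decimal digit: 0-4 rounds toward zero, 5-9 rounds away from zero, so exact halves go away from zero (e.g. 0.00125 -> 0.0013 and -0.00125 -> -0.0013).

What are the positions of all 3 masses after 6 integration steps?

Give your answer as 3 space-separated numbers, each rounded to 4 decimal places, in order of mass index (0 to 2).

Step 0: x=[5.0000 10.0000 13.0000] v=[0.0000 0.0000 0.0000]
Step 1: x=[5.0000 9.7500 13.2500] v=[0.0000 -1.0000 1.0000]
Step 2: x=[4.9688 9.3438 13.6875] v=[-0.1250 -1.6250 1.7500]
Step 3: x=[4.8633 8.9336 14.2071] v=[-0.4219 -1.6407 2.0782]
Step 4: x=[4.6587 8.6738 14.6925] v=[-0.8184 -1.0391 1.9415]
Step 5: x=[4.3737 8.6645 15.0506] v=[-1.1402 -0.0373 1.4322]
Step 6: x=[4.0783 8.9171 15.2354] v=[-1.1817 1.0104 0.7392]

Answer: 4.0783 8.9171 15.2354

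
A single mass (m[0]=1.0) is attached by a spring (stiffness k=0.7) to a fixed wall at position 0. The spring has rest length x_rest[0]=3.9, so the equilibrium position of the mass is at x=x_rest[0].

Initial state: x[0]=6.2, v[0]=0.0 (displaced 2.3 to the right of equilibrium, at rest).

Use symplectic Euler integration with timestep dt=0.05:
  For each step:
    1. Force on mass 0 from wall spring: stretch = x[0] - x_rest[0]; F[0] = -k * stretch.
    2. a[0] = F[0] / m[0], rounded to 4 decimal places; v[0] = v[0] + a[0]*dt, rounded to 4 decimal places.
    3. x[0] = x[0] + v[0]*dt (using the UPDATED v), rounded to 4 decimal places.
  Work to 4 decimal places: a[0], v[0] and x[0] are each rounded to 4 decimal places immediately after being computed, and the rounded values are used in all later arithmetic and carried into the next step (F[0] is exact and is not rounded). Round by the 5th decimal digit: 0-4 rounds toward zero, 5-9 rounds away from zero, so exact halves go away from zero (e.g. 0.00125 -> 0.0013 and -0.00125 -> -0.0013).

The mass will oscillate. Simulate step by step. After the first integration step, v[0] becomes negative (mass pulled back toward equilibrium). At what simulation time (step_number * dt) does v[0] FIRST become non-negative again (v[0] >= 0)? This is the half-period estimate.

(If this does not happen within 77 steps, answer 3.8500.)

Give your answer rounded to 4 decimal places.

Answer: 3.8000

Derivation:
Step 0: x=[6.2000] v=[0.0000]
Step 1: x=[6.1960] v=[-0.0805]
Step 2: x=[6.1880] v=[-0.1609]
Step 3: x=[6.1760] v=[-0.2410]
Step 4: x=[6.1600] v=[-0.3207]
Step 5: x=[6.1400] v=[-0.3998]
Step 6: x=[6.1161] v=[-0.4782]
Step 7: x=[6.0883] v=[-0.5558]
Step 8: x=[6.0567] v=[-0.6324]
Step 9: x=[6.0213] v=[-0.7079]
Step 10: x=[5.9822] v=[-0.7821]
Step 11: x=[5.9395] v=[-0.8550]
Step 12: x=[5.8932] v=[-0.9264]
Step 13: x=[5.8434] v=[-0.9962]
Step 14: x=[5.7902] v=[-1.0642]
Step 15: x=[5.7337] v=[-1.1304]
Step 16: x=[5.6740] v=[-1.1946]
Step 17: x=[5.6112] v=[-1.2567]
Step 18: x=[5.5454] v=[-1.3166]
Step 19: x=[5.4767] v=[-1.3742]
Step 20: x=[5.4052] v=[-1.4294]
Step 21: x=[5.3311] v=[-1.4821]
Step 22: x=[5.2545] v=[-1.5322]
Step 23: x=[5.1755] v=[-1.5796]
Step 24: x=[5.0943] v=[-1.6242]
Step 25: x=[5.0110] v=[-1.6660]
Step 26: x=[4.9258] v=[-1.7049]
Step 27: x=[4.8388] v=[-1.7408]
Step 28: x=[4.7501] v=[-1.7737]
Step 29: x=[4.6599] v=[-1.8035]
Step 30: x=[4.5684] v=[-1.8301]
Step 31: x=[4.4757] v=[-1.8535]
Step 32: x=[4.3820] v=[-1.8737]
Step 33: x=[4.2875] v=[-1.8906]
Step 34: x=[4.1923] v=[-1.9042]
Step 35: x=[4.0966] v=[-1.9144]
Step 36: x=[4.0005] v=[-1.9213]
Step 37: x=[3.9043] v=[-1.9248]
Step 38: x=[3.8081] v=[-1.9250]
Step 39: x=[3.7120] v=[-1.9218]
Step 40: x=[3.6162] v=[-1.9152]
Step 41: x=[3.5209] v=[-1.9053]
Step 42: x=[3.4263] v=[-1.8920]
Step 43: x=[3.3325] v=[-1.8754]
Step 44: x=[3.2397] v=[-1.8555]
Step 45: x=[3.1481] v=[-1.8324]
Step 46: x=[3.0578] v=[-1.8061]
Step 47: x=[2.9690] v=[-1.7766]
Step 48: x=[2.8818] v=[-1.7440]
Step 49: x=[2.7964] v=[-1.7084]
Step 50: x=[2.7129] v=[-1.6698]
Step 51: x=[2.6315] v=[-1.6283]
Step 52: x=[2.5523] v=[-1.5839]
Step 53: x=[2.4755] v=[-1.5367]
Step 54: x=[2.4012] v=[-1.4868]
Step 55: x=[2.3295] v=[-1.4343]
Step 56: x=[2.2605] v=[-1.3793]
Step 57: x=[2.1944] v=[-1.3219]
Step 58: x=[2.1313] v=[-1.2622]
Step 59: x=[2.0713] v=[-1.2003]
Step 60: x=[2.0145] v=[-1.1363]
Step 61: x=[1.9610] v=[-1.0703]
Step 62: x=[1.9109] v=[-1.0024]
Step 63: x=[1.8643] v=[-0.9328]
Step 64: x=[1.8212] v=[-0.8616]
Step 65: x=[1.7818] v=[-0.7888]
Step 66: x=[1.7461] v=[-0.7147]
Step 67: x=[1.7141] v=[-0.6393]
Step 68: x=[1.6860] v=[-0.5628]
Step 69: x=[1.6617] v=[-0.4853]
Step 70: x=[1.6414] v=[-0.4070]
Step 71: x=[1.6250] v=[-0.3280]
Step 72: x=[1.6126] v=[-0.2484]
Step 73: x=[1.6042] v=[-0.1683]
Step 74: x=[1.5998] v=[-0.0879]
Step 75: x=[1.5994] v=[-0.0074]
Step 76: x=[1.6031] v=[0.0731]
First v>=0 after going negative at step 76, time=3.8000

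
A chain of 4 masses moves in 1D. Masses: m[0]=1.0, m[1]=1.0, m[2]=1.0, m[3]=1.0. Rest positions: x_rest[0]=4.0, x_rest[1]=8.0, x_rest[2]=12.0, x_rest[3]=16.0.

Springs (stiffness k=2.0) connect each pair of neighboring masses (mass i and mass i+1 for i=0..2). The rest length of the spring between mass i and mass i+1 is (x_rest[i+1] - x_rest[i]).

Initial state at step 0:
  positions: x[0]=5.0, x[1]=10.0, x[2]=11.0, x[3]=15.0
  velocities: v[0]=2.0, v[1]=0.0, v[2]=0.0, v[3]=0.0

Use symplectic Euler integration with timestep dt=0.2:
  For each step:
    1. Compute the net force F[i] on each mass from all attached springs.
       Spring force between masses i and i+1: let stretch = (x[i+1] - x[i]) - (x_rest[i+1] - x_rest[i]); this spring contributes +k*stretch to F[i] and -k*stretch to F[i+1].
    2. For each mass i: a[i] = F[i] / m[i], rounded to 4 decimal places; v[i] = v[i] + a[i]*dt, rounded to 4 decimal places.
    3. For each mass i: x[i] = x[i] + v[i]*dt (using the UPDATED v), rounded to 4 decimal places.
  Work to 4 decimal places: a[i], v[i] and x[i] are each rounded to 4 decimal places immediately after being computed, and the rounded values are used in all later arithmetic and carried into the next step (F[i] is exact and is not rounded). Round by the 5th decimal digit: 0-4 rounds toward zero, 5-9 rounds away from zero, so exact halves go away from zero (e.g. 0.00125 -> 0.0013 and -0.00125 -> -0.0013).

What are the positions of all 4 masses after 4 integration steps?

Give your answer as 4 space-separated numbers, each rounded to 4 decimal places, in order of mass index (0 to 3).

Answer: 6.6883 8.0934 12.5748 15.2435

Derivation:
Step 0: x=[5.0000 10.0000 11.0000 15.0000] v=[2.0000 0.0000 0.0000 0.0000]
Step 1: x=[5.4800 9.6800 11.2400 15.0000] v=[2.4000 -1.6000 1.2000 0.0000]
Step 2: x=[5.9760 9.1488 11.6560 15.0192] v=[2.4800 -2.6560 2.0800 0.0960]
Step 3: x=[6.4058 8.5644 12.1405 15.0893] v=[2.1491 -2.9222 2.4224 0.3507]
Step 4: x=[6.6883 8.0934 12.5748 15.2435] v=[1.4125 -2.3552 2.1715 0.7712]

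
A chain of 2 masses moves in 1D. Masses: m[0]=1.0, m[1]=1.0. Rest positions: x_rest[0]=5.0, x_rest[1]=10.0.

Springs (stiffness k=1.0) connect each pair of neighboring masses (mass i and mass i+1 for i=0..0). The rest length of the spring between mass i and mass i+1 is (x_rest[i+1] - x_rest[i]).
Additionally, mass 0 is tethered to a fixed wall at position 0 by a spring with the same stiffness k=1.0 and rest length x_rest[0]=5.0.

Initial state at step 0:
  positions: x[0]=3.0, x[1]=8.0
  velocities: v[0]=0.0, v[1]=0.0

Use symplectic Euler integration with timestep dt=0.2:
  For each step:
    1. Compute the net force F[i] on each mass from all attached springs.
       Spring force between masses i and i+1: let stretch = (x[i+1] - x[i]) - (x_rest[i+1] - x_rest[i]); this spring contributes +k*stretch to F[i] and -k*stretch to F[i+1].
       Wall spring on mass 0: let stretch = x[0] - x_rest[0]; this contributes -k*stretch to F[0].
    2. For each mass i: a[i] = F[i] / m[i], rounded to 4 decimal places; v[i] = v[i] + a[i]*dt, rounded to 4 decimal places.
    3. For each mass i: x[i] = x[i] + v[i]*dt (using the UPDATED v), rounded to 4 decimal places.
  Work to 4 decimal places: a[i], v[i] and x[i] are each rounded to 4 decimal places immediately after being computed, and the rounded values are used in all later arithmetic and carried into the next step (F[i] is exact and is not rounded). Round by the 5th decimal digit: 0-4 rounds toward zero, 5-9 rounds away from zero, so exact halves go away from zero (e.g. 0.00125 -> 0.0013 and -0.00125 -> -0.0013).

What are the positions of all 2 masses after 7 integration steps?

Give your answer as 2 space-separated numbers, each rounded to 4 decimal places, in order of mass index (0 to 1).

Answer: 4.5574 8.3290

Derivation:
Step 0: x=[3.0000 8.0000] v=[0.0000 0.0000]
Step 1: x=[3.0800 8.0000] v=[0.4000 0.0000]
Step 2: x=[3.2336 8.0032] v=[0.7680 0.0160]
Step 3: x=[3.4486 8.0156] v=[1.0752 0.0621]
Step 4: x=[3.7084 8.0453] v=[1.2989 0.1487]
Step 5: x=[3.9933 8.1016] v=[1.4246 0.2813]
Step 6: x=[4.2828 8.1935] v=[1.4476 0.4596]
Step 7: x=[4.5574 8.3290] v=[1.3732 0.6775]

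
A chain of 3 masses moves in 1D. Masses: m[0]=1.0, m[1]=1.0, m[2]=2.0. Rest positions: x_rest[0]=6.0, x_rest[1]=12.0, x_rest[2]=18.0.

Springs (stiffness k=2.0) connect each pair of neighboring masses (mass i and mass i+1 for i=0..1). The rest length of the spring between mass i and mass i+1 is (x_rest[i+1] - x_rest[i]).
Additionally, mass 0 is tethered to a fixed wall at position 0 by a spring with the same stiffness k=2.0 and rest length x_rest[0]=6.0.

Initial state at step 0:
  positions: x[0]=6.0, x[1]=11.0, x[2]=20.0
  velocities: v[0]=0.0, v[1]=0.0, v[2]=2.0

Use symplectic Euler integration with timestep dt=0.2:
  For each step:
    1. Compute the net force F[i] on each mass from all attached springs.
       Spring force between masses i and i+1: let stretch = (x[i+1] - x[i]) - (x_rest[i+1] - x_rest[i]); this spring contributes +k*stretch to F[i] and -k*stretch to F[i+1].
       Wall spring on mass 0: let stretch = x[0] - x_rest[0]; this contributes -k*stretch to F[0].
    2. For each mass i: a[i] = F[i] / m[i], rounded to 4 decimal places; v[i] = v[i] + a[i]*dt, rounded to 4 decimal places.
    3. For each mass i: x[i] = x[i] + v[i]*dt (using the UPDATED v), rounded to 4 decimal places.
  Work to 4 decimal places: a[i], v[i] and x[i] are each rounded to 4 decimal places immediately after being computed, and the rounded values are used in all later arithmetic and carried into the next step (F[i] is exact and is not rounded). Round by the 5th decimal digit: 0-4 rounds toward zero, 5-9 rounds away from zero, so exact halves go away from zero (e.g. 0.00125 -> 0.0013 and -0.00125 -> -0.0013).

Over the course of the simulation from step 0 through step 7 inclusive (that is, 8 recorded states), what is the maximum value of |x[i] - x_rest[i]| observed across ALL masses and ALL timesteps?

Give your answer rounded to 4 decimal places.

Answer: 3.2829

Derivation:
Step 0: x=[6.0000 11.0000 20.0000] v=[0.0000 0.0000 2.0000]
Step 1: x=[5.9200 11.3200 20.2800] v=[-0.4000 1.6000 1.4000]
Step 2: x=[5.7984 11.9248 20.4416] v=[-0.6080 3.0240 0.8080]
Step 3: x=[5.7030 12.7208 20.5025] v=[-0.4768 3.9802 0.3046]
Step 4: x=[5.7128 13.5780 20.4922] v=[0.0491 4.2858 -0.0517]
Step 5: x=[5.8948 14.3591 20.4453] v=[0.9101 3.9054 -0.2345]
Step 6: x=[6.2824 14.9499 20.3950] v=[1.9379 2.9542 -0.2517]
Step 7: x=[6.8608 15.2829 20.3669] v=[2.8919 1.6652 -0.1407]
Max displacement = 3.2829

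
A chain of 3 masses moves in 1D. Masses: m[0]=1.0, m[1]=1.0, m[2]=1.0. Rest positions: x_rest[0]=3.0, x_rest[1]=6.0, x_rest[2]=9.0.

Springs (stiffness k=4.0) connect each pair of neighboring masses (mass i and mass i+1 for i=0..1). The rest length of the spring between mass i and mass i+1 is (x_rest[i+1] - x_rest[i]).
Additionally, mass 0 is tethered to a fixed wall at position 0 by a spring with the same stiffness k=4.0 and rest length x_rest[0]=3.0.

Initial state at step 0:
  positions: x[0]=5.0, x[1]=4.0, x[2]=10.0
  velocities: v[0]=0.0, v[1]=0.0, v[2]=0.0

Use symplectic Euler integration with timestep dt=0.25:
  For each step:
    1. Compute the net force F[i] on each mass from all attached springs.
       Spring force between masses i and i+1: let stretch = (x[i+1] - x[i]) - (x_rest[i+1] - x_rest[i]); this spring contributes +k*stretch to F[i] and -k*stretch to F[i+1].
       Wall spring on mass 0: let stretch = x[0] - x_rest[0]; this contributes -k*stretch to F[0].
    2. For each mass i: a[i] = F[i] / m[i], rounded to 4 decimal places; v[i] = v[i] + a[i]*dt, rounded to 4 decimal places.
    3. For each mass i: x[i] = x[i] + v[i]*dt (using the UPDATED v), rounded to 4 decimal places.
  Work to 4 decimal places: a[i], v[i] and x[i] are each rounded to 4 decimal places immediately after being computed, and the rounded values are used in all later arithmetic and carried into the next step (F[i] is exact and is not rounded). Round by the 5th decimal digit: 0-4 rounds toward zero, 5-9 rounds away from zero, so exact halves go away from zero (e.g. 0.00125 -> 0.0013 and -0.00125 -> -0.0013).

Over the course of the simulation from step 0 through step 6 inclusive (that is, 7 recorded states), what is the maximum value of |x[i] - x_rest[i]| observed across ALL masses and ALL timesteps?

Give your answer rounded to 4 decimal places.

Step 0: x=[5.0000 4.0000 10.0000] v=[0.0000 0.0000 0.0000]
Step 1: x=[3.5000 5.7500 9.2500] v=[-6.0000 7.0000 -3.0000]
Step 2: x=[1.6875 7.8125 8.3750] v=[-7.2500 8.2500 -3.5000]
Step 3: x=[0.9844 8.4844 8.1094] v=[-2.8125 2.6875 -1.0625]
Step 4: x=[1.9102 7.1875 8.6875] v=[3.7031 -5.1875 2.3125]
Step 5: x=[3.6778 4.9463 9.6406] v=[7.0702 -8.9648 3.8125]
Step 6: x=[4.8430 3.5616 10.1702] v=[4.6609 -5.5390 2.1182]
Max displacement = 2.4844

Answer: 2.4844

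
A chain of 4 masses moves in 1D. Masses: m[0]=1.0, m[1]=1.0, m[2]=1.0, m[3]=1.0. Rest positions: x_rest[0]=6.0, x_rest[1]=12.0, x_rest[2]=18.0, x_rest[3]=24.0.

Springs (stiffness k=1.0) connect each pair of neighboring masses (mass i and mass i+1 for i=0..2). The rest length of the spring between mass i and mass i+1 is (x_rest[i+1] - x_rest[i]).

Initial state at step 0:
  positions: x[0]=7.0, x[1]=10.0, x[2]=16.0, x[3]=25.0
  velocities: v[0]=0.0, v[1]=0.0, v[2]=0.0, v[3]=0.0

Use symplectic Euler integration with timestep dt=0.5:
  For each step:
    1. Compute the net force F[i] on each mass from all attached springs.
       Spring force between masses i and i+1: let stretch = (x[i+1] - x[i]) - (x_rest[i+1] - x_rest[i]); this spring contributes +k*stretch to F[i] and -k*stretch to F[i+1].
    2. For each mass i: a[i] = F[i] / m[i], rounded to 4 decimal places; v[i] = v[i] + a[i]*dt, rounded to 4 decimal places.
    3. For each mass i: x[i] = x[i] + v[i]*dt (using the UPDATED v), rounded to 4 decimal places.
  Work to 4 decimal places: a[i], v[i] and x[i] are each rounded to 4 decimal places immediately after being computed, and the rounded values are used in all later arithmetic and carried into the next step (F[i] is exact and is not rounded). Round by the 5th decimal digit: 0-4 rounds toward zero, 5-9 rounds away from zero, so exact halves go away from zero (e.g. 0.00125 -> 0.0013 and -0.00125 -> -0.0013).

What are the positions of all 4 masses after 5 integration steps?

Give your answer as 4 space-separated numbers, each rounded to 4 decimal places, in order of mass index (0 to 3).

Step 0: x=[7.0000 10.0000 16.0000 25.0000] v=[0.0000 0.0000 0.0000 0.0000]
Step 1: x=[6.2500 10.7500 16.7500 24.2500] v=[-1.5000 1.5000 1.5000 -1.5000]
Step 2: x=[5.1250 11.8750 17.8750 23.1250] v=[-2.2500 2.2500 2.2500 -2.2500]
Step 3: x=[4.1875 12.8125 18.8125 22.1875] v=[-1.8750 1.8750 1.8750 -1.8750]
Step 4: x=[3.9063 13.0938 19.0938 21.9063] v=[-0.5625 0.5625 0.5625 -0.5625]
Step 5: x=[4.4220 12.5782 18.5782 22.4220] v=[1.0313 -1.0313 -1.0313 1.0313]

Answer: 4.4220 12.5782 18.5782 22.4220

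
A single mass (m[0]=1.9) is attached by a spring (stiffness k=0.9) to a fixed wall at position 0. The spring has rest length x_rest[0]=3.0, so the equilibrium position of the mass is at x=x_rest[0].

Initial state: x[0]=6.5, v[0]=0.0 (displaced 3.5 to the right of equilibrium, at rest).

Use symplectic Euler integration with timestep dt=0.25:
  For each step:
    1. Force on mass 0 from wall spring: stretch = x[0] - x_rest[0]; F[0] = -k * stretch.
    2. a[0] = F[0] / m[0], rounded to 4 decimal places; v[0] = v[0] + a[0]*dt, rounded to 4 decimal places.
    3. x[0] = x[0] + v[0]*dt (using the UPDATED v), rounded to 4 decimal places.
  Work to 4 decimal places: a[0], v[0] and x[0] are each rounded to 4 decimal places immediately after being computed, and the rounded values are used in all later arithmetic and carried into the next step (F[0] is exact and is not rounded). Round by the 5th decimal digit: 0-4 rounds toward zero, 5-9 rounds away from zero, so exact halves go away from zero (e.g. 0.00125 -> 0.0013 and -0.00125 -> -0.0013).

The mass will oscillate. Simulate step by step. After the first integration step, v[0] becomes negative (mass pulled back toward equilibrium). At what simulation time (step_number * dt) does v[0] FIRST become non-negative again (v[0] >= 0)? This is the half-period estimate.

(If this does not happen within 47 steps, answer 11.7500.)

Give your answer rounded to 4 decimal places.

Answer: 4.7500

Derivation:
Step 0: x=[6.5000] v=[0.0000]
Step 1: x=[6.3964] v=[-0.4145]
Step 2: x=[6.1922] v=[-0.8167]
Step 3: x=[5.8935] v=[-1.1947]
Step 4: x=[5.5092] v=[-1.5374]
Step 5: x=[5.0506] v=[-1.8346]
Step 6: x=[4.5313] v=[-2.0774]
Step 7: x=[3.9666] v=[-2.2588]
Step 8: x=[3.3733] v=[-2.3733]
Step 9: x=[2.7689] v=[-2.4175]
Step 10: x=[2.1714] v=[-2.3901]
Step 11: x=[1.5984] v=[-2.2920]
Step 12: x=[1.0669] v=[-2.1260]
Step 13: x=[0.5926] v=[-1.8971]
Step 14: x=[0.1896] v=[-1.6120]
Step 15: x=[-0.1302] v=[-1.2792]
Step 16: x=[-0.3573] v=[-0.9085]
Step 17: x=[-0.4850] v=[-0.5109]
Step 18: x=[-0.5096] v=[-0.0982]
Step 19: x=[-0.4303] v=[0.3174]
First v>=0 after going negative at step 19, time=4.7500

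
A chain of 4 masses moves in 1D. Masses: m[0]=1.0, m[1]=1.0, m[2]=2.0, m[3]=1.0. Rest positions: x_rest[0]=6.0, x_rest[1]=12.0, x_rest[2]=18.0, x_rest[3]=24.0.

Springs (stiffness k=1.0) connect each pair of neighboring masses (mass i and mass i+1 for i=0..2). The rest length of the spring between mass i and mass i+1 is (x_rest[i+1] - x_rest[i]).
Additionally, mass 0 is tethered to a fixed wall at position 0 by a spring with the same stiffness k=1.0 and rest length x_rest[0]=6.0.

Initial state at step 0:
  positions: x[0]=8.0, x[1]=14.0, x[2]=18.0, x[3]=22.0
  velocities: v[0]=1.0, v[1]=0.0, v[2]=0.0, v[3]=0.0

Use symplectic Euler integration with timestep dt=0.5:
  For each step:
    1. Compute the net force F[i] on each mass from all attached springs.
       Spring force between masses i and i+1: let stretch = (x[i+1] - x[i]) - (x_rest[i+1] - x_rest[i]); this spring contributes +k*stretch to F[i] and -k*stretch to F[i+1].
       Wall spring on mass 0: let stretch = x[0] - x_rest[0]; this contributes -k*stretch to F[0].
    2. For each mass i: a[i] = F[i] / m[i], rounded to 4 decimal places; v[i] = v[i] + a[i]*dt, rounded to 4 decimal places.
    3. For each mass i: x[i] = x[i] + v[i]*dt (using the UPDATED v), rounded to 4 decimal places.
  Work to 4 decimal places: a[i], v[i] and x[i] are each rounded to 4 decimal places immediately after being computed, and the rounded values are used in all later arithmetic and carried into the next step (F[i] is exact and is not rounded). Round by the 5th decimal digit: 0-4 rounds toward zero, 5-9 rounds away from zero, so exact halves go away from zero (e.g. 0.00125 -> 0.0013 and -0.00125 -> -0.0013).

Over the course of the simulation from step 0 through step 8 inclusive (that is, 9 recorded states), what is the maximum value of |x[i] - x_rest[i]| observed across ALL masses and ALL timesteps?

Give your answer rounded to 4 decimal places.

Answer: 2.2331

Derivation:
Step 0: x=[8.0000 14.0000 18.0000 22.0000] v=[1.0000 0.0000 0.0000 0.0000]
Step 1: x=[8.0000 13.5000 18.0000 22.5000] v=[0.0000 -1.0000 0.0000 1.0000]
Step 2: x=[7.3750 12.7500 18.0000 23.3750] v=[-1.2500 -1.5000 0.0000 1.7500]
Step 3: x=[6.2500 11.9688 18.0157 24.4063] v=[-2.2500 -1.5625 0.0313 2.0625]
Step 4: x=[4.9922 11.2696 18.0744 25.3399] v=[-2.5156 -1.3985 0.1173 1.8672]
Step 5: x=[4.0557 10.7022 18.1907 25.9572] v=[-1.8730 -1.1348 0.2325 1.2345]
Step 6: x=[3.7669 10.3453 18.3417 26.1329] v=[-0.5776 -0.7138 0.3020 0.3513]
Step 7: x=[4.1810 10.3429 18.4671 25.8608] v=[0.8282 -0.0048 0.2507 -0.5443]
Step 8: x=[5.0904 10.8311 18.5012 25.2402] v=[1.8187 0.9764 0.0681 -1.2412]
Max displacement = 2.2331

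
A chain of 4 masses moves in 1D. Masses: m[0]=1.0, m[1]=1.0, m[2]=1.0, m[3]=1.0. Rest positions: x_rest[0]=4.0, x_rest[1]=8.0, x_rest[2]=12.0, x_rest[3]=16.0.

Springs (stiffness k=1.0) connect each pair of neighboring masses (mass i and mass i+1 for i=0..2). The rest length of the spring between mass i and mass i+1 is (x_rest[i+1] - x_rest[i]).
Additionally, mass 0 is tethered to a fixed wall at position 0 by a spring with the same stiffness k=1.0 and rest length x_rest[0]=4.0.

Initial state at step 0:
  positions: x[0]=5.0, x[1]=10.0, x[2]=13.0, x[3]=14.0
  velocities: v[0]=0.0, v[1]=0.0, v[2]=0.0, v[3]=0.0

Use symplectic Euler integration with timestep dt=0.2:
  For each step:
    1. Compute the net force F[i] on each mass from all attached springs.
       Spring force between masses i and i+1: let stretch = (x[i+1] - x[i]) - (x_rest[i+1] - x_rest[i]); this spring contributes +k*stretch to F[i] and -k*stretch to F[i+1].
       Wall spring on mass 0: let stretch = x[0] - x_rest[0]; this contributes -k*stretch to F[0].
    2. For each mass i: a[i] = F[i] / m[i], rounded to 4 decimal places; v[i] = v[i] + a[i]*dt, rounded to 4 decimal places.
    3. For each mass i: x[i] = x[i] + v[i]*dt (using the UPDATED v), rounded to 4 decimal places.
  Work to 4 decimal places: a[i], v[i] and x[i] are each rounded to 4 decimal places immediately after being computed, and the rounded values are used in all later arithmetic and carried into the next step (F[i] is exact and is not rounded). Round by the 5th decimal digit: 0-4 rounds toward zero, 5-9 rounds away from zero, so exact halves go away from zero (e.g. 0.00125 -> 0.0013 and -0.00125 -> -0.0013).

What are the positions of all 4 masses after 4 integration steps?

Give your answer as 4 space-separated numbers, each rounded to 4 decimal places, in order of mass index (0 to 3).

Step 0: x=[5.0000 10.0000 13.0000 14.0000] v=[0.0000 0.0000 0.0000 0.0000]
Step 1: x=[5.0000 9.9200 12.9200 14.1200] v=[0.0000 -0.4000 -0.4000 0.6000]
Step 2: x=[4.9968 9.7632 12.7680 14.3520] v=[-0.0160 -0.7840 -0.7600 1.1600]
Step 3: x=[4.9844 9.5359 12.5592 14.6806] v=[-0.0621 -1.1363 -1.0442 1.6432]
Step 4: x=[4.9547 9.2475 12.3143 15.0844] v=[-0.1487 -1.4419 -1.2246 2.0189]

Answer: 4.9547 9.2475 12.3143 15.0844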